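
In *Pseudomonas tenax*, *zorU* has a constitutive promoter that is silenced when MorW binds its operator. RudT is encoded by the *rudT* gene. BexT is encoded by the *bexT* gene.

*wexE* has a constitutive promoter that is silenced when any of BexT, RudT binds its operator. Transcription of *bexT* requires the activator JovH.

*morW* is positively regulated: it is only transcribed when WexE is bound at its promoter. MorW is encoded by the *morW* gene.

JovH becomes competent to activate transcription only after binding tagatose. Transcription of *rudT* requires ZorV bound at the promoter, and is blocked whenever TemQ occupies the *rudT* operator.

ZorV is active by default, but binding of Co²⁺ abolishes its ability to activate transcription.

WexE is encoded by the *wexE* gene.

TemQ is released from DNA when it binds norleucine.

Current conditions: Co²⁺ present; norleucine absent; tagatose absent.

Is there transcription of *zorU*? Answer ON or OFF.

OFF

Tagatose is absent, so JovH is inactive.
Required activator JovH is absent, so *bexT* is not transcribed.
So BexT is not produced.
Co²⁺ is present, so ZorV is inactive.
Norleucine is absent, so TemQ is active.
With repressor TemQ bound, *rudT* is not transcribed.
So RudT is not produced.
With no repressor bound, *wexE* is transcribed.
So WexE is produced and active.
No repressor is bound and WexE is active, so *morW* is transcribed.
So MorW is produced and active.
With repressor MorW bound, *zorU* is not transcribed.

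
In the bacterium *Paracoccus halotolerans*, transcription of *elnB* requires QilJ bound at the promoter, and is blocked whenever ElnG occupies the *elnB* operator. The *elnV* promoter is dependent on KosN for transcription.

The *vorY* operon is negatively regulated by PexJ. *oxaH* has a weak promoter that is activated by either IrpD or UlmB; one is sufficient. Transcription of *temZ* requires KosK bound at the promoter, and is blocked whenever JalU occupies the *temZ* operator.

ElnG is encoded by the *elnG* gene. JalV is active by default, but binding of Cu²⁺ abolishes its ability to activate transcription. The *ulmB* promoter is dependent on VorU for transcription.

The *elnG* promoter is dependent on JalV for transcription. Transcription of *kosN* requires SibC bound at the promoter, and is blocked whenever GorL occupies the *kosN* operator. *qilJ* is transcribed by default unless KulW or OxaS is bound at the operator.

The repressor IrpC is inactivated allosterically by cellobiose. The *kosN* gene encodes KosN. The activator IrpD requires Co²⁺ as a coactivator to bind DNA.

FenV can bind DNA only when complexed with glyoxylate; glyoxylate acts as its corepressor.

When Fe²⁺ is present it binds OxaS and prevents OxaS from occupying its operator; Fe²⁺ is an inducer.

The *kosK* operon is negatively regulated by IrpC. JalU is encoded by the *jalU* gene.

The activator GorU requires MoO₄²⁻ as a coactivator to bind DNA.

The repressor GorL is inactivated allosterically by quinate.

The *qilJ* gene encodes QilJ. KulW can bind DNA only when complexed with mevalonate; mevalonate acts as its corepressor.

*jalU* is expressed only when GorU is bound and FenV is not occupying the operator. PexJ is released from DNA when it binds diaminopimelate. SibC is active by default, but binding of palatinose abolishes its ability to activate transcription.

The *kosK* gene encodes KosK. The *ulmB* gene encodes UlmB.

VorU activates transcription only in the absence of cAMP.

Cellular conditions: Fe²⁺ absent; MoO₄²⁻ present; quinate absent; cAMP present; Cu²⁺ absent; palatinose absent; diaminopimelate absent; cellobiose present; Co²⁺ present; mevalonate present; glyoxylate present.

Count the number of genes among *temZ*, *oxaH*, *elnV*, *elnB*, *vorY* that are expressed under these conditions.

2

MoO₄²⁻ is present, so GorU is active.
Glyoxylate is present, so FenV is active.
With repressor FenV bound, *jalU* is not transcribed.
So JalU is not produced.
Cellobiose is present, so IrpC is inactive.
With no repressor bound, *kosK* is transcribed.
So KosK is produced and active.
No repressor is bound and KosK is active, so *temZ* is transcribed.
→ *temZ* is ON.
Co²⁺ is present, so IrpD is active.
cAMP is present, so VorU is inactive.
Required activator VorU is absent, so *ulmB* is not transcribed.
So UlmB is not produced.
Activator IrpD is present, so *oxaH* is transcribed.
→ *oxaH* is ON.
Quinate is absent, so GorL is active.
Palatinose is absent, so SibC is active.
With repressor GorL bound, *kosN* is not transcribed.
So KosN is not produced.
Required activator KosN is absent, so *elnV* is not transcribed.
→ *elnV* is OFF.
Cu²⁺ is absent, so JalV is active.
No repressor is bound and JalV is active, so *elnG* is transcribed.
So ElnG is produced and active.
Mevalonate is present, so KulW is active.
Fe²⁺ is absent, so OxaS is active.
With repressor KulW bound, *qilJ* is not transcribed.
So QilJ is not produced.
With repressor ElnG bound, *elnB* is not transcribed.
→ *elnB* is OFF.
Diaminopimelate is absent, so PexJ is active.
With repressor PexJ bound, *vorY* is not transcribed.
→ *vorY* is OFF.
2 of the 5 genes are transcribed.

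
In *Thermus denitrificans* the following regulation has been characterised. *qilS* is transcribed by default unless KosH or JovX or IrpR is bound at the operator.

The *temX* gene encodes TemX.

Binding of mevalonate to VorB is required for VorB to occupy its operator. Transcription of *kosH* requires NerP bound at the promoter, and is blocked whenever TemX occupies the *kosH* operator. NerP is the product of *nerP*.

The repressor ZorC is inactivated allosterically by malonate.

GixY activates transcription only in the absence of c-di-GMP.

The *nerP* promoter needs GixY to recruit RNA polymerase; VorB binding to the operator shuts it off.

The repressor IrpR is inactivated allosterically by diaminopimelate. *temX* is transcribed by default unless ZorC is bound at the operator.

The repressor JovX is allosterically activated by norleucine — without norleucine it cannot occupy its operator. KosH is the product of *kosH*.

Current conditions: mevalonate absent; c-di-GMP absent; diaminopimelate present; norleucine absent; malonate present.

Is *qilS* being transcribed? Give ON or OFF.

ON

Malonate is present, so ZorC is inactive.
With no repressor bound, *temX* is transcribed.
So TemX is produced and active.
c-di-GMP is absent, so GixY is active.
Mevalonate is absent, so VorB is inactive.
No repressor is bound and GixY is active, so *nerP* is transcribed.
So NerP is produced and active.
With repressor TemX bound, *kosH* is not transcribed.
So KosH is not produced.
Norleucine is absent, so JovX is inactive.
Diaminopimelate is present, so IrpR is inactive.
With no repressor bound, *qilS* is transcribed.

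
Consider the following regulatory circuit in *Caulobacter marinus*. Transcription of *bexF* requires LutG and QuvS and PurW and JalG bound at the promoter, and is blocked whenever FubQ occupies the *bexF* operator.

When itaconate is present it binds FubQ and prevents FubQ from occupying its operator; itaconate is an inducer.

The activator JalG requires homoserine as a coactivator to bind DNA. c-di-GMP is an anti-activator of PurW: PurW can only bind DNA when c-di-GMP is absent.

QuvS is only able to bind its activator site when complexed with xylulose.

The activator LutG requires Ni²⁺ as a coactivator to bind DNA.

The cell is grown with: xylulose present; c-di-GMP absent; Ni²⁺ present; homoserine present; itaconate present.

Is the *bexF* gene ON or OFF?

ON

Itaconate is present, so FubQ is inactive.
Ni²⁺ is present, so LutG is active.
Xylulose is present, so QuvS is active.
c-di-GMP is absent, so PurW is active.
Homoserine is present, so JalG is active.
No repressor is bound and LutG and QuvS and PurW and JalG are active, so *bexF* is transcribed.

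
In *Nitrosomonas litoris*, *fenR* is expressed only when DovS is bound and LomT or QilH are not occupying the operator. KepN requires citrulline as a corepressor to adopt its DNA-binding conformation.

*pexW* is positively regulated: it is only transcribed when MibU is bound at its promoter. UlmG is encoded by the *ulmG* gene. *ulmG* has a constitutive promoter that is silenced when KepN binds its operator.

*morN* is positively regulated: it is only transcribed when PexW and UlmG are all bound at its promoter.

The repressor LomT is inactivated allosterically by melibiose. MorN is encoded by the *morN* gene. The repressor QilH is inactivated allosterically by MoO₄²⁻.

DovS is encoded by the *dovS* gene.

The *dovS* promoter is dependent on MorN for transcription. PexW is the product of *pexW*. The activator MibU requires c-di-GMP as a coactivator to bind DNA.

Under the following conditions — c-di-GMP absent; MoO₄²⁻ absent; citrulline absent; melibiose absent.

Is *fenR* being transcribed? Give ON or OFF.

OFF

c-di-GMP is absent, so MibU is inactive.
Required activator MibU is absent, so *pexW* is not transcribed.
So PexW is not produced.
Citrulline is absent, so KepN is inactive.
With no repressor bound, *ulmG* is transcribed.
So UlmG is produced and active.
Required activator PexW is absent, so *morN* is not transcribed.
So MorN is not produced.
Required activator MorN is absent, so *dovS* is not transcribed.
So DovS is not produced.
Melibiose is absent, so LomT is active.
MoO₄²⁻ is absent, so QilH is active.
With repressor LomT bound, *fenR* is not transcribed.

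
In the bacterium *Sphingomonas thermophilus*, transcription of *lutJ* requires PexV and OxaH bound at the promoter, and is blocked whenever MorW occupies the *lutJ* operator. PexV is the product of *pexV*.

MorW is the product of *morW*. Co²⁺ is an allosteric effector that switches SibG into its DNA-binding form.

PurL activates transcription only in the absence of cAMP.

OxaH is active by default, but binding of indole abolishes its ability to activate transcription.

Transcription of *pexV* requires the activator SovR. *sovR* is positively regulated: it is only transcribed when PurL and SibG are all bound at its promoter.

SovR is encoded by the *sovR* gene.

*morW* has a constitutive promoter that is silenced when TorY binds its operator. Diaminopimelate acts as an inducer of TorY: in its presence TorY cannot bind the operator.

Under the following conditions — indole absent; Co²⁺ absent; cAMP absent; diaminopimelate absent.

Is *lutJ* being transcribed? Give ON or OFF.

cAMP is absent, so PurL is active.
Co²⁺ is absent, so SibG is inactive.
Required activator SibG is absent, so *sovR* is not transcribed.
So SovR is not produced.
Required activator SovR is absent, so *pexV* is not transcribed.
So PexV is not produced.
Diaminopimelate is absent, so TorY is active.
With repressor TorY bound, *morW* is not transcribed.
So MorW is not produced.
Indole is absent, so OxaH is active.
Required activator PexV is absent, so *lutJ* is not transcribed.

OFF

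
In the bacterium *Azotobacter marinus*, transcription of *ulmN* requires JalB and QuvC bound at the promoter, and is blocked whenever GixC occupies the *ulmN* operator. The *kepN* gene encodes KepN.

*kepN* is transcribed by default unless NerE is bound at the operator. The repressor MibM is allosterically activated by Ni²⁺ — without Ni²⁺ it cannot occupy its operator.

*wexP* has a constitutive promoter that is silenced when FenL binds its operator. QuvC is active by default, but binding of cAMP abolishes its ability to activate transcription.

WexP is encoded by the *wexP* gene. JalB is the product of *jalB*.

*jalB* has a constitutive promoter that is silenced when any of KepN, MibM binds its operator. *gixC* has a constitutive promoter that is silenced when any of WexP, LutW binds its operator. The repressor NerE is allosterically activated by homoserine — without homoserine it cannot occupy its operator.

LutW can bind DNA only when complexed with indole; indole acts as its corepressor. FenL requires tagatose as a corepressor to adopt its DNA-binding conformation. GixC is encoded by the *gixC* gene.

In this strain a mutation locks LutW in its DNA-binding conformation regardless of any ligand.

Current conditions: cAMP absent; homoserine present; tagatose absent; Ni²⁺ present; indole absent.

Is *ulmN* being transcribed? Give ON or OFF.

Tagatose is absent, so FenL is inactive.
With no repressor bound, *wexP* is transcribed.
So WexP is produced and active.
LutW is constitutively active in this strain.
With repressor WexP bound, *gixC* is not transcribed.
So GixC is not produced.
Homoserine is present, so NerE is active.
With repressor NerE bound, *kepN* is not transcribed.
So KepN is not produced.
Ni²⁺ is present, so MibM is active.
With repressor MibM bound, *jalB* is not transcribed.
So JalB is not produced.
cAMP is absent, so QuvC is active.
Required activator JalB is absent, so *ulmN* is not transcribed.

OFF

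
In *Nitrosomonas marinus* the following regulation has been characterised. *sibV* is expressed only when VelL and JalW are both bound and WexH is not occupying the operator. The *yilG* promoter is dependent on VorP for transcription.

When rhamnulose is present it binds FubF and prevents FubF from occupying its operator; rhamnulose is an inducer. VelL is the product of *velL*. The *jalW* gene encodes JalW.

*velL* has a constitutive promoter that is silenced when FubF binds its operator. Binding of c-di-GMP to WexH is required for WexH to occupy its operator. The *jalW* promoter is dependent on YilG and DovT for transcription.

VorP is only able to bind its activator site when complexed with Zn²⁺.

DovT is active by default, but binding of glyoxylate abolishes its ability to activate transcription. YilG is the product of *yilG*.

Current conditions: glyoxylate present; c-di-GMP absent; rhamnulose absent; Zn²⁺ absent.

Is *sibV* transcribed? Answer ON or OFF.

c-di-GMP is absent, so WexH is inactive.
Rhamnulose is absent, so FubF is active.
With repressor FubF bound, *velL* is not transcribed.
So VelL is not produced.
Zn²⁺ is absent, so VorP is inactive.
Required activator VorP is absent, so *yilG* is not transcribed.
So YilG is not produced.
Glyoxylate is present, so DovT is inactive.
Required activator YilG is absent, so *jalW* is not transcribed.
So JalW is not produced.
Required activator VelL is absent, so *sibV* is not transcribed.

OFF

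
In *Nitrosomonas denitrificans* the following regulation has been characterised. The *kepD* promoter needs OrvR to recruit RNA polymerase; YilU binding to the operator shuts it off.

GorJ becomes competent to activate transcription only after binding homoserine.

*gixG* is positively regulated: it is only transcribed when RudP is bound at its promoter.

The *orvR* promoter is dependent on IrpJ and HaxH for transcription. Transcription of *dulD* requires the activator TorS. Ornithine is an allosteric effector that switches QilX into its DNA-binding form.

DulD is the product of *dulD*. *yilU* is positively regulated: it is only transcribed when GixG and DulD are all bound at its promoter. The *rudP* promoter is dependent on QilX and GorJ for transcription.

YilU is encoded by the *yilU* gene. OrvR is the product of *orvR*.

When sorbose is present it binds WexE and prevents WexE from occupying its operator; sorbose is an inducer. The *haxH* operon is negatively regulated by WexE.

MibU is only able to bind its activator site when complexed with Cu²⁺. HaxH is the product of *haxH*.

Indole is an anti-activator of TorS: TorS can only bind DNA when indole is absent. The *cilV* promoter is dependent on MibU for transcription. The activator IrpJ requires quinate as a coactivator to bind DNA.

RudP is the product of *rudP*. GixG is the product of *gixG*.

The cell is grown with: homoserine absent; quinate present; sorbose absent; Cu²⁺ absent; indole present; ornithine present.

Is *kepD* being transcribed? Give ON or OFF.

Quinate is present, so IrpJ is active.
Sorbose is absent, so WexE is active.
With repressor WexE bound, *haxH* is not transcribed.
So HaxH is not produced.
Required activator HaxH is absent, so *orvR* is not transcribed.
So OrvR is not produced.
Ornithine is present, so QilX is active.
Homoserine is absent, so GorJ is inactive.
Required activator GorJ is absent, so *rudP* is not transcribed.
So RudP is not produced.
Required activator RudP is absent, so *gixG* is not transcribed.
So GixG is not produced.
Indole is present, so TorS is inactive.
Required activator TorS is absent, so *dulD* is not transcribed.
So DulD is not produced.
Required activator GixG is absent, so *yilU* is not transcribed.
So YilU is not produced.
Required activator OrvR is absent, so *kepD* is not transcribed.

OFF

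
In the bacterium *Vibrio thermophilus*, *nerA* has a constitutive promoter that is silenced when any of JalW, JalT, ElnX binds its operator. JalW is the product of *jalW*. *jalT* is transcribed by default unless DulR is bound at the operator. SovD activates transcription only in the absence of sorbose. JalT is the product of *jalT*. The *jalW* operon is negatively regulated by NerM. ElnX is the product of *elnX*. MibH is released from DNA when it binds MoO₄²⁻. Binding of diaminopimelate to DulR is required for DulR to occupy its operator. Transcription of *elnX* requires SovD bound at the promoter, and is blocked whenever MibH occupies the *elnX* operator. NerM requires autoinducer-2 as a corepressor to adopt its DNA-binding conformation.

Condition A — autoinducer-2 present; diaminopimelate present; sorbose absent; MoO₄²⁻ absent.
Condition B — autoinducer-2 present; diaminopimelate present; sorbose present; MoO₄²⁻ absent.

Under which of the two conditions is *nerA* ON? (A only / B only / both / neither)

both

Condition A:
Autoinducer-2 is present, so NerM is active.
With repressor NerM bound, *jalW* is not transcribed.
So JalW is not produced.
Diaminopimelate is present, so DulR is active.
With repressor DulR bound, *jalT* is not transcribed.
So JalT is not produced.
Sorbose is absent, so SovD is active.
MoO₄²⁻ is absent, so MibH is active.
With repressor MibH bound, *elnX* is not transcribed.
So ElnX is not produced.
With no repressor bound, *nerA* is transcribed.
→ *nerA* is ON in A.
Condition B:
Autoinducer-2 is present, so NerM is active.
With repressor NerM bound, *jalW* is not transcribed.
So JalW is not produced.
Diaminopimelate is present, so DulR is active.
With repressor DulR bound, *jalT* is not transcribed.
So JalT is not produced.
Sorbose is present, so SovD is inactive.
MoO₄²⁻ is absent, so MibH is active.
With repressor MibH bound, *elnX* is not transcribed.
So ElnX is not produced.
With no repressor bound, *nerA* is transcribed.
→ *nerA* is ON in B.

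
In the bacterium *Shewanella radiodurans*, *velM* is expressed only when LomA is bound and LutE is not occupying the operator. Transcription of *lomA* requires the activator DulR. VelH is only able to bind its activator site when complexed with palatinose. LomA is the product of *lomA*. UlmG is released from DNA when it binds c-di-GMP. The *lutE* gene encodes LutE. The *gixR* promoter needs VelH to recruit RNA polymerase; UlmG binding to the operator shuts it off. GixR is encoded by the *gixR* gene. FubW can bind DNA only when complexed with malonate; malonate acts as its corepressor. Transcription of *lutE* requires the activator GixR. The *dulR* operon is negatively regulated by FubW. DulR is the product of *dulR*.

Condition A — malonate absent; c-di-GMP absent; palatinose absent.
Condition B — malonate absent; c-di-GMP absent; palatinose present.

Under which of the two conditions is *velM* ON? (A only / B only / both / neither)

both

Condition A:
Malonate is absent, so FubW is inactive.
With no repressor bound, *dulR* is transcribed.
So DulR is produced and active.
No repressor is bound and DulR is active, so *lomA* is transcribed.
So LomA is produced and active.
c-di-GMP is absent, so UlmG is active.
Palatinose is absent, so VelH is inactive.
With repressor UlmG bound, *gixR* is not transcribed.
So GixR is not produced.
Required activator GixR is absent, so *lutE* is not transcribed.
So LutE is not produced.
No repressor is bound and LomA is active, so *velM* is transcribed.
→ *velM* is ON in A.
Condition B:
Malonate is absent, so FubW is inactive.
With no repressor bound, *dulR* is transcribed.
So DulR is produced and active.
No repressor is bound and DulR is active, so *lomA* is transcribed.
So LomA is produced and active.
c-di-GMP is absent, so UlmG is active.
Palatinose is present, so VelH is active.
With repressor UlmG bound, *gixR* is not transcribed.
So GixR is not produced.
Required activator GixR is absent, so *lutE* is not transcribed.
So LutE is not produced.
No repressor is bound and LomA is active, so *velM* is transcribed.
→ *velM* is ON in B.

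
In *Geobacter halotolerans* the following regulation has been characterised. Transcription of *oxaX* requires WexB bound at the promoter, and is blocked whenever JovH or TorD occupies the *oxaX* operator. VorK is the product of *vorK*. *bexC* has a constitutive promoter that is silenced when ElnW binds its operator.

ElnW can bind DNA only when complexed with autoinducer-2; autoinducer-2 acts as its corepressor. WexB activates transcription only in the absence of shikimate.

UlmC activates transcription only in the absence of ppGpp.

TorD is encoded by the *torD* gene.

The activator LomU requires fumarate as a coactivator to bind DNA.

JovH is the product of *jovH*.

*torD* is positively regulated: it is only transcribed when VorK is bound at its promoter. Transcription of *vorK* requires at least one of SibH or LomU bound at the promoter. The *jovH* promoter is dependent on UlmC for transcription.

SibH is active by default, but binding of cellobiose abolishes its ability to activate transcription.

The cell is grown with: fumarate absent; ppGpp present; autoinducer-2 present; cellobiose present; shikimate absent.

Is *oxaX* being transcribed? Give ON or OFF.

ppGpp is present, so UlmC is inactive.
Required activator UlmC is absent, so *jovH* is not transcribed.
So JovH is not produced.
Cellobiose is present, so SibH is inactive.
Fumarate is absent, so LomU is inactive.
No activator is available at the *vorK* promoter, so *vorK* is not transcribed.
So VorK is not produced.
Required activator VorK is absent, so *torD* is not transcribed.
So TorD is not produced.
Shikimate is absent, so WexB is active.
No repressor is bound and WexB is active, so *oxaX* is transcribed.

ON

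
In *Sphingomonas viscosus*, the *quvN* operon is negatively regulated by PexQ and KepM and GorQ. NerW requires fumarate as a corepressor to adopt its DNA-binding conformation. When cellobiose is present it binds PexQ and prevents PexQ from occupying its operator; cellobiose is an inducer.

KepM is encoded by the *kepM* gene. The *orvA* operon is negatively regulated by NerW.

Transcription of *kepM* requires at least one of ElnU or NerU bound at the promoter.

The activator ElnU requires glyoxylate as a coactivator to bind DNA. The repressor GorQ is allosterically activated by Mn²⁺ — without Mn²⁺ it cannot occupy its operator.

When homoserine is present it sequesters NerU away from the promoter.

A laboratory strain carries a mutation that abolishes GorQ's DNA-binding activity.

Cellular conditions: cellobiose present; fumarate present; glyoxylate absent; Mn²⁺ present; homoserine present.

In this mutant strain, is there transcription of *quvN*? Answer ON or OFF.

Cellobiose is present, so PexQ is inactive.
Glyoxylate is absent, so ElnU is inactive.
Homoserine is present, so NerU is inactive.
No activator is available at the *kepM* promoter, so *kepM* is not transcribed.
So KepM is not produced.
GorQ is non-functional in this strain, so it has no effect.
With no repressor bound, *quvN* is transcribed.

ON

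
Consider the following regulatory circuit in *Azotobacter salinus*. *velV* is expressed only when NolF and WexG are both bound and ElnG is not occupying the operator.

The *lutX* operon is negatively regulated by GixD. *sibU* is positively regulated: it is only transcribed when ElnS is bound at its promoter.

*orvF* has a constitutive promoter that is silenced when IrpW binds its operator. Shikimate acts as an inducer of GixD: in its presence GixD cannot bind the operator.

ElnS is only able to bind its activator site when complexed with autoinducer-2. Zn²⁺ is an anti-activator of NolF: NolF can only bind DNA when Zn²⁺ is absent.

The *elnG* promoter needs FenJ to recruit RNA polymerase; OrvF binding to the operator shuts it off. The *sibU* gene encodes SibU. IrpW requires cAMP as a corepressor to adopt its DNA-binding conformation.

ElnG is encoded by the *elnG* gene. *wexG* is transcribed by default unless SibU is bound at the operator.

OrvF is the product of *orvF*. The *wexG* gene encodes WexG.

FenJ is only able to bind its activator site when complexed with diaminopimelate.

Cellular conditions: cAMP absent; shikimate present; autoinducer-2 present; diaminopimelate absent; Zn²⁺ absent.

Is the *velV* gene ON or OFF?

OFF

Zn²⁺ is absent, so NolF is active.
Autoinducer-2 is present, so ElnS is active.
No repressor is bound and ElnS is active, so *sibU* is transcribed.
So SibU is produced and active.
With repressor SibU bound, *wexG* is not transcribed.
So WexG is not produced.
Diaminopimelate is absent, so FenJ is inactive.
cAMP is absent, so IrpW is inactive.
With no repressor bound, *orvF* is transcribed.
So OrvF is produced and active.
With repressor OrvF bound, *elnG* is not transcribed.
So ElnG is not produced.
Required activator WexG is absent, so *velV* is not transcribed.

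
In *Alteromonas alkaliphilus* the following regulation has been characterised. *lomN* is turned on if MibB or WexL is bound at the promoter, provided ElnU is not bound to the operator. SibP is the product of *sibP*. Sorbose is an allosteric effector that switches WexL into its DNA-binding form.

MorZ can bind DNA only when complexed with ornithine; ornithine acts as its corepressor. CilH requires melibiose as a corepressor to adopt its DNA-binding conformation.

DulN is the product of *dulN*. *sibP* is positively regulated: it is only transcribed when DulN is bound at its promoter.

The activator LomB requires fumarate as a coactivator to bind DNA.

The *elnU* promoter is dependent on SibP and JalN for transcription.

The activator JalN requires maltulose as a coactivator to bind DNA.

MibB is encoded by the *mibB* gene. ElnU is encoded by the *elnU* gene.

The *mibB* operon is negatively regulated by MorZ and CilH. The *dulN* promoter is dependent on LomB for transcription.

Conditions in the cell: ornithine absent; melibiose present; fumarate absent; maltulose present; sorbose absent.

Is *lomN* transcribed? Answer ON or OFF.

Ornithine is absent, so MorZ is inactive.
Melibiose is present, so CilH is active.
With repressor CilH bound, *mibB* is not transcribed.
So MibB is not produced.
Sorbose is absent, so WexL is inactive.
Fumarate is absent, so LomB is inactive.
Required activator LomB is absent, so *dulN* is not transcribed.
So DulN is not produced.
Required activator DulN is absent, so *sibP* is not transcribed.
So SibP is not produced.
Maltulose is present, so JalN is active.
Required activator SibP is absent, so *elnU* is not transcribed.
So ElnU is not produced.
No activator is available at the *lomN* promoter, so *lomN* is not transcribed.

OFF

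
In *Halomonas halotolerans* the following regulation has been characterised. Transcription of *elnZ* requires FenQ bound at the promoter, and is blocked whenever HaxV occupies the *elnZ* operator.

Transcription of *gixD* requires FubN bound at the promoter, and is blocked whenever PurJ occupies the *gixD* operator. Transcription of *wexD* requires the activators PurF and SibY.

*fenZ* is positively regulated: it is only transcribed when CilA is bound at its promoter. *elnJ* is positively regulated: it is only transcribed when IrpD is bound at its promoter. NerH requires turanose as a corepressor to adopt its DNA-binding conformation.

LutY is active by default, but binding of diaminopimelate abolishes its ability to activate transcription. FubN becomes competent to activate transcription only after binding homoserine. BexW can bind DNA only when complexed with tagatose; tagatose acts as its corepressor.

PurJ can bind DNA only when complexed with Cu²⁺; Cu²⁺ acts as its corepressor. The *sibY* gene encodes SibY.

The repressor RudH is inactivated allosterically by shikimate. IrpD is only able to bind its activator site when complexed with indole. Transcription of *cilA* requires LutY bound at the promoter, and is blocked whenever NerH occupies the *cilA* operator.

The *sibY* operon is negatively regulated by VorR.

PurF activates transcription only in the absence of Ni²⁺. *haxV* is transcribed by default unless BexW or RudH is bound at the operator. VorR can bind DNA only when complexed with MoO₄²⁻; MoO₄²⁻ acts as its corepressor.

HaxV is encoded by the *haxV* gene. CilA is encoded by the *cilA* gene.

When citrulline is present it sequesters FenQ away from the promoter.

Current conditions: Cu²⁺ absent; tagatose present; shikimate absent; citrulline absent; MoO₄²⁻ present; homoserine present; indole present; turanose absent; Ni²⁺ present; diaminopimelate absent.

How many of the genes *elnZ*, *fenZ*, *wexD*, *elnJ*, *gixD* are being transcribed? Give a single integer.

Tagatose is present, so BexW is active.
Shikimate is absent, so RudH is active.
With repressor BexW bound, *haxV* is not transcribed.
So HaxV is not produced.
Citrulline is absent, so FenQ is active.
No repressor is bound and FenQ is active, so *elnZ* is transcribed.
→ *elnZ* is ON.
Turanose is absent, so NerH is inactive.
Diaminopimelate is absent, so LutY is active.
No repressor is bound and LutY is active, so *cilA* is transcribed.
So CilA is produced and active.
No repressor is bound and CilA is active, so *fenZ* is transcribed.
→ *fenZ* is ON.
Ni²⁺ is present, so PurF is inactive.
MoO₄²⁻ is present, so VorR is active.
With repressor VorR bound, *sibY* is not transcribed.
So SibY is not produced.
Required activator PurF is absent, so *wexD* is not transcribed.
→ *wexD* is OFF.
Indole is present, so IrpD is active.
No repressor is bound and IrpD is active, so *elnJ* is transcribed.
→ *elnJ* is ON.
Cu²⁺ is absent, so PurJ is inactive.
Homoserine is present, so FubN is active.
No repressor is bound and FubN is active, so *gixD* is transcribed.
→ *gixD* is ON.
4 of the 5 genes are transcribed.

4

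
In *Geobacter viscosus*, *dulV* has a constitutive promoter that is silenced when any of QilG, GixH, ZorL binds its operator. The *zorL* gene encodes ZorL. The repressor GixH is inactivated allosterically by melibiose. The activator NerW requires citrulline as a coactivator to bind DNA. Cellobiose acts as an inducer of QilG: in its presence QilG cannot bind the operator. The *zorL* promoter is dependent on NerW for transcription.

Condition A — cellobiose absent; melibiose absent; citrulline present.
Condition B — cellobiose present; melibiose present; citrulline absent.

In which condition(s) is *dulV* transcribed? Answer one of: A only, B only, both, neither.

B only

Condition A:
Cellobiose is absent, so QilG is active.
Melibiose is absent, so GixH is active.
Citrulline is present, so NerW is active.
No repressor is bound and NerW is active, so *zorL* is transcribed.
So ZorL is produced and active.
With repressor QilG bound, *dulV* is not transcribed.
→ *dulV* is OFF in A.
Condition B:
Cellobiose is present, so QilG is inactive.
Melibiose is present, so GixH is inactive.
Citrulline is absent, so NerW is inactive.
Required activator NerW is absent, so *zorL* is not transcribed.
So ZorL is not produced.
With no repressor bound, *dulV* is transcribed.
→ *dulV* is ON in B.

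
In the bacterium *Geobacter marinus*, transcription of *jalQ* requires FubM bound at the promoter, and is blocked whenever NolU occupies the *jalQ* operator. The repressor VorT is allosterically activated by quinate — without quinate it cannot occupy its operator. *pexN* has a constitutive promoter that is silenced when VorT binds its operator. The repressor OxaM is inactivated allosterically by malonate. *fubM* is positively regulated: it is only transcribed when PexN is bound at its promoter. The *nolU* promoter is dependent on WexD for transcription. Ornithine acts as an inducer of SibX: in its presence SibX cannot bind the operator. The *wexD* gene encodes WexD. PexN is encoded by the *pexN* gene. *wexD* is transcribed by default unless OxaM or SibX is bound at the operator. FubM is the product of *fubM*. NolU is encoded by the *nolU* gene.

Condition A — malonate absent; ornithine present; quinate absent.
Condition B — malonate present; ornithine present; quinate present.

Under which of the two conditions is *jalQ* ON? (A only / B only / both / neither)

A only

Condition A:
Malonate is absent, so OxaM is active.
Ornithine is present, so SibX is inactive.
With repressor OxaM bound, *wexD* is not transcribed.
So WexD is not produced.
Required activator WexD is absent, so *nolU* is not transcribed.
So NolU is not produced.
Quinate is absent, so VorT is inactive.
With no repressor bound, *pexN* is transcribed.
So PexN is produced and active.
No repressor is bound and PexN is active, so *fubM* is transcribed.
So FubM is produced and active.
No repressor is bound and FubM is active, so *jalQ* is transcribed.
→ *jalQ* is ON in A.
Condition B:
Malonate is present, so OxaM is inactive.
Ornithine is present, so SibX is inactive.
With no repressor bound, *wexD* is transcribed.
So WexD is produced and active.
No repressor is bound and WexD is active, so *nolU* is transcribed.
So NolU is produced and active.
Quinate is present, so VorT is active.
With repressor VorT bound, *pexN* is not transcribed.
So PexN is not produced.
Required activator PexN is absent, so *fubM* is not transcribed.
So FubM is not produced.
With repressor NolU bound, *jalQ* is not transcribed.
→ *jalQ* is OFF in B.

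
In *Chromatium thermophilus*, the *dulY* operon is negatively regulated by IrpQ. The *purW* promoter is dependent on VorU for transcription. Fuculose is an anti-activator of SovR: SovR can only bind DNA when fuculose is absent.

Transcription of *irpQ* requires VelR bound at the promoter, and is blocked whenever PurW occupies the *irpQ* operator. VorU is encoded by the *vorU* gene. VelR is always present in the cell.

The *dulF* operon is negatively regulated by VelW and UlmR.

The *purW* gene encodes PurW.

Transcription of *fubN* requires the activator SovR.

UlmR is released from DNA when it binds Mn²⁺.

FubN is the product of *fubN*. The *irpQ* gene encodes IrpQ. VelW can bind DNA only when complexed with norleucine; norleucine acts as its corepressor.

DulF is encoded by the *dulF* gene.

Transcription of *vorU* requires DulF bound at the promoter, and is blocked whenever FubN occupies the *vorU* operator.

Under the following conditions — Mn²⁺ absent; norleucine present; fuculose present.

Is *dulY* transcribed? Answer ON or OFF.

OFF

Fuculose is present, so SovR is inactive.
Required activator SovR is absent, so *fubN* is not transcribed.
So FubN is not produced.
Norleucine is present, so VelW is active.
Mn²⁺ is absent, so UlmR is active.
With repressor VelW bound, *dulF* is not transcribed.
So DulF is not produced.
Required activator DulF is absent, so *vorU* is not transcribed.
So VorU is not produced.
Required activator VorU is absent, so *purW* is not transcribed.
So PurW is not produced.
VelR is produced constitutively and is active.
No repressor is bound and VelR is active, so *irpQ* is transcribed.
So IrpQ is produced and active.
With repressor IrpQ bound, *dulY* is not transcribed.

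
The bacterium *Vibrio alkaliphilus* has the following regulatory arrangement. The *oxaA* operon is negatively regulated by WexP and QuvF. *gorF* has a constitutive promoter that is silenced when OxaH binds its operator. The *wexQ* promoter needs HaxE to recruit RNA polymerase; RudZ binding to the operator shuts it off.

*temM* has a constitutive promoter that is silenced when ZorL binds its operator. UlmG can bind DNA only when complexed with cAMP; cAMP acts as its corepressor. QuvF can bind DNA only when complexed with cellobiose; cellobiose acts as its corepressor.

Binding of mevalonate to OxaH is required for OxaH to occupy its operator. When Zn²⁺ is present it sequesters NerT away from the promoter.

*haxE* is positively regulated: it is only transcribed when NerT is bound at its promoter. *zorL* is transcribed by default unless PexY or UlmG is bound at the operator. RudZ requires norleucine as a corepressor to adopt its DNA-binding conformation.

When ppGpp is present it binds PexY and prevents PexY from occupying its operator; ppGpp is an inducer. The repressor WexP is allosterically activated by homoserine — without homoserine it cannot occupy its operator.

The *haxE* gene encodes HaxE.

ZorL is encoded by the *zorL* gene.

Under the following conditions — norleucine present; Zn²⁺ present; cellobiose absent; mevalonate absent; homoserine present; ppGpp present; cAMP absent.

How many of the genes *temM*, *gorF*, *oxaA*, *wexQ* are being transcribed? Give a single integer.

ppGpp is present, so PexY is inactive.
cAMP is absent, so UlmG is inactive.
With no repressor bound, *zorL* is transcribed.
So ZorL is produced and active.
With repressor ZorL bound, *temM* is not transcribed.
→ *temM* is OFF.
Mevalonate is absent, so OxaH is inactive.
With no repressor bound, *gorF* is transcribed.
→ *gorF* is ON.
Homoserine is present, so WexP is active.
Cellobiose is absent, so QuvF is inactive.
With repressor WexP bound, *oxaA* is not transcribed.
→ *oxaA* is OFF.
Zn²⁺ is present, so NerT is inactive.
Required activator NerT is absent, so *haxE* is not transcribed.
So HaxE is not produced.
Norleucine is present, so RudZ is active.
With repressor RudZ bound, *wexQ* is not transcribed.
→ *wexQ* is OFF.
1 of the 4 genes is transcribed.

1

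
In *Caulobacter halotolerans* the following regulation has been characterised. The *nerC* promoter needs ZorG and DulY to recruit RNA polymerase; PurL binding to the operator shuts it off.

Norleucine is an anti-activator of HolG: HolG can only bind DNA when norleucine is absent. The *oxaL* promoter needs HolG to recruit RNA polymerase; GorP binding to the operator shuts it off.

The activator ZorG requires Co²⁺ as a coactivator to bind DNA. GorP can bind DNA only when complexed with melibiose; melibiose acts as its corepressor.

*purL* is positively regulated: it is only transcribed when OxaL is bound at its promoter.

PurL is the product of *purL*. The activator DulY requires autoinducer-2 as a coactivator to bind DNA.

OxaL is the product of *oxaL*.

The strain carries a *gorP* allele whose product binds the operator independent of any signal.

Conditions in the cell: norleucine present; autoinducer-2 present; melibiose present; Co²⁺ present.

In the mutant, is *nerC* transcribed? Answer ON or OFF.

ON

Norleucine is present, so HolG is inactive.
GorP is constitutively active in this strain.
With repressor GorP bound, *oxaL* is not transcribed.
So OxaL is not produced.
Required activator OxaL is absent, so *purL* is not transcribed.
So PurL is not produced.
Co²⁺ is present, so ZorG is active.
Autoinducer-2 is present, so DulY is active.
No repressor is bound and ZorG and DulY are active, so *nerC* is transcribed.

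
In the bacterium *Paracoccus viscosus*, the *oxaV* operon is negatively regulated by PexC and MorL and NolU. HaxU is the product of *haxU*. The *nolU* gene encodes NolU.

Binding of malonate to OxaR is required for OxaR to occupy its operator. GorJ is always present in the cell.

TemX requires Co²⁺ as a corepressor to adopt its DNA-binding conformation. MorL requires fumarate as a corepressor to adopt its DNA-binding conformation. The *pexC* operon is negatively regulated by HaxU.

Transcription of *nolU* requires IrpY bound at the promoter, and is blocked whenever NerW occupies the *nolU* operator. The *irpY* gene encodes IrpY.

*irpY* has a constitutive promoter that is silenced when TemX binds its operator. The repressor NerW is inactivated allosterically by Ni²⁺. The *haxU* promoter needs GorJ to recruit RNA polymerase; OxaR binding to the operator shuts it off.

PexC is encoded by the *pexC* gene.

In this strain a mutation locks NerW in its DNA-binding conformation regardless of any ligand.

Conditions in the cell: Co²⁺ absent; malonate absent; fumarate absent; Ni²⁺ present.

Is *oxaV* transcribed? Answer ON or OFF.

Malonate is absent, so OxaR is inactive.
GorJ is produced constitutively and is active.
No repressor is bound and GorJ is active, so *haxU* is transcribed.
So HaxU is produced and active.
With repressor HaxU bound, *pexC* is not transcribed.
So PexC is not produced.
Fumarate is absent, so MorL is inactive.
Co²⁺ is absent, so TemX is inactive.
With no repressor bound, *irpY* is transcribed.
So IrpY is produced and active.
NerW is constitutively active in this strain.
With repressor NerW bound, *nolU* is not transcribed.
So NolU is not produced.
With no repressor bound, *oxaV* is transcribed.

ON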